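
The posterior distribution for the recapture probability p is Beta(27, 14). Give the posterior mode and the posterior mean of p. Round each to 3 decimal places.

Mode = (27−1)/(27+14−2) = 26/39 = 0.667.
Mean = 27/(27+14) = 27/41 = 0.659.
The mean is pulled below the mode by the posterior's left skew.

p_MAP = 0.667, E[p|data] = 0.659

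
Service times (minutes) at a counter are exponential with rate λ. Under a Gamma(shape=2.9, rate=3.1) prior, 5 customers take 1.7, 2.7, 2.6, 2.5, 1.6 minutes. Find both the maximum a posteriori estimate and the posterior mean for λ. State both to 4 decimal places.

Σ times = 11.1. Posterior: Gamma(shape = 2.9+5 = 7.9, rate = 3.1+11.1 = 14.2).
Mode = (α−1)/β = 6.9/14.2 = 0.4859.
Mean = α/β = 7.9/14.2 = 0.5563.

λ_MAP = 0.4859, E[λ|data] = 0.5563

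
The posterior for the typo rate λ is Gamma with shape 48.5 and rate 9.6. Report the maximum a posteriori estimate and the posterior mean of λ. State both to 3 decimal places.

MAP = 4.948; posterior mean = 5.052

Mode = (α−1)/β = 47.5/9.6 = 4.948.
Mean = α/β = 48.5/9.6 = 5.052.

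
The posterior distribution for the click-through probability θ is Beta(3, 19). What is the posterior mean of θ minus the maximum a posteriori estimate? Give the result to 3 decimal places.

Mode = (3−1)/(3+19−2) = 2/20 = 0.100.
Mean = 3/(3+19) = 3/22 = 0.136.
Difference = 0.136 − 0.100 = 0.036.
The mean is pulled above the mode by the posterior's right skew.

0.036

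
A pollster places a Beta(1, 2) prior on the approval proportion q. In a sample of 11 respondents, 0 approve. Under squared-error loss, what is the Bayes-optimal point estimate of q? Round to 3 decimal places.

0.071

Posterior: Beta(1+0, 2+11) = Beta(1, 13).
Since α = 1 ≤ 1 and β > 1, the Beta density is monotone decreasing on [0,1]; the mode is at 0.
Mean = 1/(1+13) = 0.071.
Squared-error loss ⇒ the optimal estimator is the posterior mean.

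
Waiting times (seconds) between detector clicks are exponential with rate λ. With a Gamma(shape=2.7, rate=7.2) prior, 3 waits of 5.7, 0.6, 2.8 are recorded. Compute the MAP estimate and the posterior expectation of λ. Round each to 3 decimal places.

MAP = 0.288, posterior mean = 0.350

Σ times = 9.1. Posterior: Gamma(shape = 2.7+3 = 5.7, rate = 7.2+9.1 = 16.3).
Mode = (α−1)/β = 4.7/16.3 = 0.288.
Mean = α/β = 5.7/16.3 = 0.350.
The posterior is right-skewed, so the mean exceeds the mode.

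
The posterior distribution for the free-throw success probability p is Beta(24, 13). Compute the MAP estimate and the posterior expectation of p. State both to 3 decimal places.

Mode = (24−1)/(24+13−2) = 23/35 = 0.657.
Mean = 24/(24+13) = 24/37 = 0.649.

MAP: 0.657. Posterior mean: 0.649.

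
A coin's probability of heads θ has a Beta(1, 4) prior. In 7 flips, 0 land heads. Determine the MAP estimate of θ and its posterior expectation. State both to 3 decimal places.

MAP = 0.000; posterior mean = 0.083

Posterior: Beta(1+0, 4+7) = Beta(1, 11).
Since α = 1 ≤ 1 and β > 1, the Beta density is monotone decreasing on [0,1]; the mode is at 0.
Mean = 1/(1+11) = 0.083.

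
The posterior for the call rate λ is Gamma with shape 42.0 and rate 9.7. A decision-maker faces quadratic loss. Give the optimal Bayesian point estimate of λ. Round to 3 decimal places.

4.330

Mode = (α−1)/β = 41.0/9.7 = 4.227.
Mean = α/β = 42.0/9.7 = 4.330.
Quadratic loss ⇒ the optimal estimator is the posterior mean.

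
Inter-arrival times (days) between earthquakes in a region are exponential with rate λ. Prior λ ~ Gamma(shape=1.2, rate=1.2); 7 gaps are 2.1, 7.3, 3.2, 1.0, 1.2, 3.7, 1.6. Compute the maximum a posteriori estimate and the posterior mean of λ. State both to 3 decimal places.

Σ times = 20.1. Posterior: Gamma(shape = 1.2+7 = 8.2, rate = 1.2+20.1 = 21.3).
Mode = (α−1)/β = 7.2/21.3 = 0.338.
Mean = α/β = 8.2/21.3 = 0.385.
Right-skewed posterior ⇒ mode < mean.

λ_MAP = 0.338, E[λ|data] = 0.385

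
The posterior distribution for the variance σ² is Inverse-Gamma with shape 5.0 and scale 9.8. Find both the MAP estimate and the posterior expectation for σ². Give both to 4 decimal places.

Mode = β/(α+1) = 9.8/6.0 = 1.6333.
Mean = β/(α−1) = 9.8/4.0 = 2.4500.

MAP = 1.6333, posterior mean = 2.4500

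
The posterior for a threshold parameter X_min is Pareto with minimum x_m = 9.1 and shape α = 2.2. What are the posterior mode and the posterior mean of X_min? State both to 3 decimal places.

The Pareto density is strictly decreasing on [x_m, ∞), so the mode is x_m = 9.100.
Mean = α·x_m/(α−1) = 2.2·9.1/1.2 = 16.683.

X_min_MAP = 9.100, E[X_min|data] = 16.683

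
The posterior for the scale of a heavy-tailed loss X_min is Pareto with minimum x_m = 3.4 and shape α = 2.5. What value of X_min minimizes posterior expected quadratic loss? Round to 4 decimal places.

The Pareto density is strictly decreasing on [x_m, ∞), so the mode is x_m = 3.4000.
Mean = α·x_m/(α−1) = 2.5·3.4/1.5 = 5.6667.
Quadratic loss ⇒ the optimal estimator is the posterior mean.

5.6667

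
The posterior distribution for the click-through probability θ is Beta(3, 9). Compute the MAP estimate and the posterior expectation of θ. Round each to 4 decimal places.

MAP estimate = 0.2000, posterior expectation = 0.2500

Mode = (3−1)/(3+9−2) = 2/10 = 0.2000.
Mean = 3/(3+9) = 3/12 = 0.2500.
The posterior is right-skewed, so the mean exceeds the mode.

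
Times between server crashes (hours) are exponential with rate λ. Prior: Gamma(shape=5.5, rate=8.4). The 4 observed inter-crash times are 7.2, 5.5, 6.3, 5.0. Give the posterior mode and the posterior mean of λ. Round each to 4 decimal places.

Σ times = 24.0. Posterior: Gamma(shape = 5.5+4 = 9.5, rate = 8.4+24.0 = 32.4).
Mode = (α−1)/β = 8.5/32.4 = 0.2623.
Mean = α/β = 9.5/32.4 = 0.2932.

MAP = 0.2623, posterior mean = 0.2932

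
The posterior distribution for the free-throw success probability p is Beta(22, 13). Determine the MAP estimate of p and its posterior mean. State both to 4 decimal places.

Mode = (22−1)/(22+13−2) = 21/33 = 0.6364.
Mean = 22/(22+13) = 22/35 = 0.6286.

MAP estimate = 0.6364, posterior mean = 0.6286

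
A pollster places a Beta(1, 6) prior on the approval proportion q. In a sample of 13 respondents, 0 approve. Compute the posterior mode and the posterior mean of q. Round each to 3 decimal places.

MAP = 0.000; posterior mean = 0.050

Posterior: Beta(1+0, 6+13) = Beta(1, 19).
Since α = 1 ≤ 1 and β > 1, the Beta density is monotone decreasing on [0,1]; the mode is at 0.
Mean = 1/(1+19) = 0.050.
Mean > mode: the posterior has a right tail.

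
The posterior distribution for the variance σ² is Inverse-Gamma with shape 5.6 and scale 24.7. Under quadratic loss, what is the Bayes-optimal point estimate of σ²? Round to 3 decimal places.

Mode = β/(α+1) = 24.7/6.6 = 3.742.
Mean = β/(α−1) = 24.7/4.6 = 5.370.
Quadratic loss ⇒ the optimal estimator is the posterior mean.

5.370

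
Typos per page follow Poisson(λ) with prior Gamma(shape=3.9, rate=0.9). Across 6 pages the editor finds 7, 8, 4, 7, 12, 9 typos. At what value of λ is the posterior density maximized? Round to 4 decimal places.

Σ counts = 47. Posterior: Gamma(shape = 3.9+47 = 50.9, rate = 0.9+6 = 6.9).
Mode = (α−1)/β = 49.9/6.9 = 7.2319.
Mean = α/β = 50.9/6.9 = 7.3768.
This is the posterior mode — the MAP estimate.

7.2319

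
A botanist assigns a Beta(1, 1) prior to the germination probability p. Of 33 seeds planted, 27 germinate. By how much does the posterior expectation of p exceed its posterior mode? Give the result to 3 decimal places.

-0.018

Posterior: Beta(1+27, 1+6) = Beta(28, 7).
Mode = (28−1)/(28+7−2) = 27/33 = 0.818.
With a flat prior the MAP equals the MLE, 27/33.
Mean = 28/(28+7) = 28/35 = 0.800.
Difference = 0.800 − 0.818 = -0.018.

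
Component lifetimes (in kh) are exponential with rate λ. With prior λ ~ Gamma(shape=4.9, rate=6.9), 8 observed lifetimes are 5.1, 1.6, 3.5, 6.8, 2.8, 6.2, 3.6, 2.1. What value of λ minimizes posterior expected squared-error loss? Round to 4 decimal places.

0.3342

Σ times = 31.7. Posterior: Gamma(shape = 4.9+8 = 12.9, rate = 6.9+31.7 = 38.6).
Mode = (α−1)/β = 11.9/38.6 = 0.3083.
Mean = α/β = 12.9/38.6 = 0.3342.
Squared-error loss ⇒ the optimal estimator is the posterior mean.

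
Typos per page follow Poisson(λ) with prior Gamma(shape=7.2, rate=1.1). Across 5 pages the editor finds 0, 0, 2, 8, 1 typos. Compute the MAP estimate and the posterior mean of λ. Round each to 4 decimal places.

MAP estimate = 2.8197, posterior mean = 2.9836

Σ counts = 11. Posterior: Gamma(shape = 7.2+11 = 18.2, rate = 1.1+5 = 6.1).
Mode = (α−1)/β = 17.2/6.1 = 2.8197.
Mean = α/β = 18.2/6.1 = 2.9836.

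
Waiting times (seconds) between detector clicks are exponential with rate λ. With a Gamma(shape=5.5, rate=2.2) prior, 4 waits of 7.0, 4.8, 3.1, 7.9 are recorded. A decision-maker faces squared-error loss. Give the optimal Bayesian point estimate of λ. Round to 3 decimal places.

Σ times = 22.8. Posterior: Gamma(shape = 5.5+4 = 9.5, rate = 2.2+22.8 = 25.0).
Mode = (α−1)/β = 8.5/25.0 = 0.340.
Mean = α/β = 9.5/25.0 = 0.380.
Squared-error loss ⇒ the optimal estimator is the posterior mean.

0.380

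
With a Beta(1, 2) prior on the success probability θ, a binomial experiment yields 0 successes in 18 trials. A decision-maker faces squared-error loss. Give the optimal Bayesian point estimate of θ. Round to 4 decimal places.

Posterior: Beta(1+0, 2+18) = Beta(1, 20).
Since α = 1 ≤ 1 and β > 1, the Beta density is monotone decreasing on [0,1]; the mode is at 0.
Mean = 1/(1+20) = 0.0476.
Squared-error loss ⇒ the optimal estimator is the posterior mean.

0.0476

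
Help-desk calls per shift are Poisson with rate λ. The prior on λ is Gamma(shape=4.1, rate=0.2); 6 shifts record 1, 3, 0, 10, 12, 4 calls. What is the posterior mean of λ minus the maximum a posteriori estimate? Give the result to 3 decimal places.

Σ counts = 30. Posterior: Gamma(shape = 4.1+30 = 34.1, rate = 0.2+6 = 6.2).
Mode = (α−1)/β = 33.1/6.2 = 5.339.
Mean = α/β = 34.1/6.2 = 5.500.
Difference = 5.500 − 5.339 = 0.161.

0.161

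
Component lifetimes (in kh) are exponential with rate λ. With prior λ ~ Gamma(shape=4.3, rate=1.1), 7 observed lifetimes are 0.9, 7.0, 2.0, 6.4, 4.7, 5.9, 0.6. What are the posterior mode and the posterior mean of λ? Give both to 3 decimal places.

posterior mode = 0.360, posterior mean = 0.395

Σ times = 27.5. Posterior: Gamma(shape = 4.3+7 = 11.3, rate = 1.1+27.5 = 28.6).
Mode = (α−1)/β = 10.3/28.6 = 0.360.
Mean = α/β = 11.3/28.6 = 0.395.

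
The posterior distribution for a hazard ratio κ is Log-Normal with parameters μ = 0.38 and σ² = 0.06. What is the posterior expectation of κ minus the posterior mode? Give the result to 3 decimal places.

0.130

Mode = exp(μ − σ²) = exp(0.32) = 1.377.
Mean = exp(μ + σ²/2) = exp(0.410) = 1.507.
Difference = 1.507 − 1.377 = 0.130.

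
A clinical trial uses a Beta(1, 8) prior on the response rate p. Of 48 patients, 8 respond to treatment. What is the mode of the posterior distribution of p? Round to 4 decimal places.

Posterior: Beta(1+8, 8+40) = Beta(9, 48).
Mode = (9−1)/(9+48−2) = 8/55 = 0.1455.
Mean = 9/(9+48) = 9/57 = 0.1579.
This is the posterior mode — the MAP estimate.

0.1455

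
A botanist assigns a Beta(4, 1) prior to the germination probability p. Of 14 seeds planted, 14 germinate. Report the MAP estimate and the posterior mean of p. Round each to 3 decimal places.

MAP = 1.000; posterior mean = 0.947

Posterior: Beta(4+14, 1+0) = Beta(18, 1).
Since β = 1 ≤ 1 and α > 1, the Beta density is monotone increasing on [0,1]; the mode is at 1.
Mean = 18/(18+1) = 0.947.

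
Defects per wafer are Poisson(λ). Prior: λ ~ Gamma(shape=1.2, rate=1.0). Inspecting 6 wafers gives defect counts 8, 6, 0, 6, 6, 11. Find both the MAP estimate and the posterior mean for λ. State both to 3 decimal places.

MAP estimate = 5.314, posterior mean = 5.457

Σ counts = 37. Posterior: Gamma(shape = 1.2+37 = 38.2, rate = 1.0+6 = 7.0).
Mode = (α−1)/β = 37.2/7.0 = 5.314.
Mean = α/β = 38.2/7.0 = 5.457.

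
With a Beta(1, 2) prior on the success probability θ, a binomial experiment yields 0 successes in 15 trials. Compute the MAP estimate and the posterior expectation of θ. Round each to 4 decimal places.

MAP: 0.0000. Posterior mean: 0.0556.

Posterior: Beta(1+0, 2+15) = Beta(1, 17).
Since α = 1 ≤ 1 and β > 1, the Beta density is monotone decreasing on [0,1]; the mode is at 0.
Mean = 1/(1+17) = 0.0556.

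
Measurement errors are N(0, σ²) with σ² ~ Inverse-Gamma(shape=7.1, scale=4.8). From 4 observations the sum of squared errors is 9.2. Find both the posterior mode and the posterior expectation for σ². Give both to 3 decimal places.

MAP: 0.931. Posterior mean: 1.160.

Posterior: Inverse-Gamma(shape = 7.1+4/2 = 9.1, scale = 4.8+9.2/2 = 9.4).
Mode = β/(α+1) = 9.4/10.1 = 0.931.
Mean = β/(α−1) = 9.4/8.1 = 1.160.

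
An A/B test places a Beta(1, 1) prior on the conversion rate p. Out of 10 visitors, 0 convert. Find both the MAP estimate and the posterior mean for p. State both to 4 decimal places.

Posterior: Beta(1+0, 1+10) = Beta(1, 11).
Since α = 1 ≤ 1 and β > 1, the Beta density is monotone decreasing on [0,1]; the mode is at 0.
Mean = 1/(1+11) = 0.0833.

MAP = 0.0000; posterior mean = 0.0833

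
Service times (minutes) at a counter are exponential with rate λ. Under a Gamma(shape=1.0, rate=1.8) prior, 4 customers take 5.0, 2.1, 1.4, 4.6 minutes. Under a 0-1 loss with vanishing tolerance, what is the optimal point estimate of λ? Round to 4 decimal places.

Σ times = 13.1. Posterior: Gamma(shape = 1.0+4 = 5.0, rate = 1.8+13.1 = 14.9).
Mode = (α−1)/β = 4.0/14.9 = 0.2685.
Mean = α/β = 5.0/14.9 = 0.3356.
This is the posterior mode — the MAP estimate.

0.2685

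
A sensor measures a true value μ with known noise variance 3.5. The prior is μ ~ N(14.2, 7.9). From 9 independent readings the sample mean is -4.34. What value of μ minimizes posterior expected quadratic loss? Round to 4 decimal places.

-3.4702

Posterior for μ is Normal. Precision-weighted mean: (1/7.9·14.2 + 9/3.5·-4.34) / (1/7.9 + 9/3.5) = -3.4702.
A Normal posterior is symmetric, so mode = mean.
Quadratic loss ⇒ the optimal estimator is the posterior mean.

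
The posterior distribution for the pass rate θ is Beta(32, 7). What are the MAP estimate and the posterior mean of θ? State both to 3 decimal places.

MAP estimate = 0.838, posterior mean = 0.821

Mode = (32−1)/(32+7−2) = 31/37 = 0.838.
Mean = 32/(32+7) = 32/39 = 0.821.
Left-skewed posterior ⇒ mean < mode.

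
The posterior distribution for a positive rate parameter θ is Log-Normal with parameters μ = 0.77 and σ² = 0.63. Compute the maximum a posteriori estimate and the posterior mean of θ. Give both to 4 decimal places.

MAP: 1.1503. Posterior mean: 2.9594.

Mode = exp(μ − σ²) = exp(0.14) = 1.1503.
Mean = exp(μ + σ²/2) = exp(1.085) = 2.9594.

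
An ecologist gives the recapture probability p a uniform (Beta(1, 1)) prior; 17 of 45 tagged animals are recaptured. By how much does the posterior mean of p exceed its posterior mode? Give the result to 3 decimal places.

Posterior: Beta(1+17, 1+28) = Beta(18, 29).
Mode = (18−1)/(18+29−2) = 17/45 = 0.378.
With a flat prior the MAP equals the MLE, 17/45.
Mean = 18/(18+29) = 18/47 = 0.383.
Difference = 0.383 − 0.378 = 0.005.
Mean > mode: the posterior has a right tail.

0.005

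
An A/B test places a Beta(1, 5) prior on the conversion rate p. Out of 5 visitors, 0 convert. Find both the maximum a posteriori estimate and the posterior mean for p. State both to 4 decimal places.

maximum a posteriori estimate = 0.0000, posterior mean = 0.0909

Posterior: Beta(1+0, 5+5) = Beta(1, 10).
Since α = 1 ≤ 1 and β > 1, the Beta density is monotone decreasing on [0,1]; the mode is at 0.
Mean = 1/(1+10) = 0.0909.
Mean > mode: the posterior has a right tail.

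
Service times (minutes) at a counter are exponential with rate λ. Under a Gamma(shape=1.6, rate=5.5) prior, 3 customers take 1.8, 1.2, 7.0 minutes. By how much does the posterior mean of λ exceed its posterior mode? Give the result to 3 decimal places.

0.065

Σ times = 10.0. Posterior: Gamma(shape = 1.6+3 = 4.6, rate = 5.5+10.0 = 15.5).
Mode = (α−1)/β = 3.6/15.5 = 0.232.
Mean = α/β = 4.6/15.5 = 0.297.
Difference = 0.297 − 0.232 = 0.065.
Mean > mode: the posterior has a right tail.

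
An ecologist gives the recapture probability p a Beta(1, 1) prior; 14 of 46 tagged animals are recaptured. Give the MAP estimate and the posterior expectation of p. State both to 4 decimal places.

p_MAP = 0.3043, E[p|data] = 0.3125

Posterior: Beta(1+14, 1+32) = Beta(15, 33).
Mode = (15−1)/(15+33−2) = 14/46 = 0.3043.
With a flat prior the MAP equals the MLE, 14/46.
Mean = 15/(15+33) = 15/48 = 0.3125.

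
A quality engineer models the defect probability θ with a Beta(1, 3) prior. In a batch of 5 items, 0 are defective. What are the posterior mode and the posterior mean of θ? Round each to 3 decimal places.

Posterior: Beta(1+0, 3+5) = Beta(1, 8).
Since α = 1 ≤ 1 and β > 1, the Beta density is monotone decreasing on [0,1]; the mode is at 0.
Mean = 1/(1+8) = 0.111.

θ_MAP = 0.000, E[θ|data] = 0.111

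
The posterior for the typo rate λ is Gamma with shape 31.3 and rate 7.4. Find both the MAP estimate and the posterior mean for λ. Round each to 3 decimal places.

Mode = (α−1)/β = 30.3/7.4 = 4.095.
Mean = α/β = 31.3/7.4 = 4.230.
The posterior is right-skewed, so the mean exceeds the mode.

λ_MAP = 4.095, E[λ|data] = 4.230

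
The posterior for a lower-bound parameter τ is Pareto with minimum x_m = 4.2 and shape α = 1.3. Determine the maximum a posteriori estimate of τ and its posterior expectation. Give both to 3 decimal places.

The Pareto density is strictly decreasing on [x_m, ∞), so the mode is x_m = 4.200.
Mean = α·x_m/(α−1) = 1.3·4.2/0.3 = 18.200.
The posterior is right-skewed, so the mean exceeds the mode.

maximum a posteriori estimate = 4.200, posterior expectation = 18.200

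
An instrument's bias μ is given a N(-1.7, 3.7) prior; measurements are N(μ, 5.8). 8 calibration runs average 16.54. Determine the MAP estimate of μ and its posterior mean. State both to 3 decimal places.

μ_MAP = 13.552, E[μ|data] = 13.552

Posterior for μ is Normal. Precision-weighted mean: (1/3.7·-1.7 + 8/5.8·16.54) / (1/3.7 + 8/5.8) = 13.552.
A Normal posterior is symmetric, so mode = mean.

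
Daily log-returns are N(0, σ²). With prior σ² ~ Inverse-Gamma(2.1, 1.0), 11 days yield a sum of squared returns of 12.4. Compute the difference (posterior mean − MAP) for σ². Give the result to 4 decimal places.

0.2537

Posterior: Inverse-Gamma(shape = 2.1+11/2 = 7.6, scale = 1.0+12.4/2 = 7.2).
Mode = β/(α+1) = 7.2/8.6 = 0.8372.
Mean = β/(α−1) = 7.2/6.6 = 1.0909.
Difference = 1.0909 − 0.8372 = 0.2537.
Mean > mode: the posterior has a right tail.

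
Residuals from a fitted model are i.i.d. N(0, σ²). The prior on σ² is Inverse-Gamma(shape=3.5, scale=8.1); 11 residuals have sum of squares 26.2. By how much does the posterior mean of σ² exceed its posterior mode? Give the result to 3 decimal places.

Posterior: Inverse-Gamma(shape = 3.5+11/2 = 9.0, scale = 8.1+26.2/2 = 21.2).
Mode = β/(α+1) = 21.2/10.0 = 2.120.
Mean = β/(α−1) = 21.2/8.0 = 2.650.
Difference = 2.650 − 2.120 = 0.530.

0.530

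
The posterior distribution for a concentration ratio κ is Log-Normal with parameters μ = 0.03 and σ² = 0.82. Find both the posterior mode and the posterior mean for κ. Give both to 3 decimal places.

MAP = 0.454; posterior mean = 1.553

Mode = exp(μ − σ²) = exp(-0.79) = 0.454.
Mean = exp(μ + σ²/2) = exp(0.440) = 1.553.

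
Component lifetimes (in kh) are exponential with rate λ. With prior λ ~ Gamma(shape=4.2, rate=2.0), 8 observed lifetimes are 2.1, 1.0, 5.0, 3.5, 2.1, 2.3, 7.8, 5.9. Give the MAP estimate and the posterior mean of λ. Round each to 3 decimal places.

λ_MAP = 0.353, E[λ|data] = 0.385

Σ times = 29.7. Posterior: Gamma(shape = 4.2+8 = 12.2, rate = 2.0+29.7 = 31.7).
Mode = (α−1)/β = 11.2/31.7 = 0.353.
Mean = α/β = 12.2/31.7 = 0.385.
Mean > mode: the posterior has a right tail.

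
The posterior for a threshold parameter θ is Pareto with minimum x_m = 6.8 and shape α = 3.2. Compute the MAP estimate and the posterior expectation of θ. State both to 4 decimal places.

MAP estimate = 6.8000, posterior expectation = 9.8909

The Pareto density is strictly decreasing on [x_m, ∞), so the mode is x_m = 6.8000.
Mean = α·x_m/(α−1) = 3.2·6.8/2.2 = 9.8909.
Right-skewed posterior ⇒ mode < mean.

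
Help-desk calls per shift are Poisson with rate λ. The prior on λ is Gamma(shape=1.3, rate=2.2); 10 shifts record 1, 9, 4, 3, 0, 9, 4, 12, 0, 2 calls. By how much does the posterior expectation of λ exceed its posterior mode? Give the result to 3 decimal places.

0.082

Σ counts = 44. Posterior: Gamma(shape = 1.3+44 = 45.3, rate = 2.2+10 = 12.2).
Mode = (α−1)/β = 44.3/12.2 = 3.631.
Mean = α/β = 45.3/12.2 = 3.713.
Difference = 3.713 − 3.631 = 0.082.
The mean is pulled above the mode by the posterior's right skew.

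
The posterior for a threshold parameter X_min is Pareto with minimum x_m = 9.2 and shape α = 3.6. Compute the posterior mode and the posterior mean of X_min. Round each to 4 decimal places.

posterior mode = 9.2000, posterior mean = 12.7385

The Pareto density is strictly decreasing on [x_m, ∞), so the mode is x_m = 9.2000.
Mean = α·x_m/(α−1) = 3.6·9.2/2.6 = 12.7385.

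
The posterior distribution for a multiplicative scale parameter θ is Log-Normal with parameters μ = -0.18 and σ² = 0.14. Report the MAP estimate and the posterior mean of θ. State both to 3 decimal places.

Mode = exp(μ − σ²) = exp(-0.32) = 0.726.
Mean = exp(μ + σ²/2) = exp(-0.110) = 0.896.

MAP = 0.726; posterior mean = 0.896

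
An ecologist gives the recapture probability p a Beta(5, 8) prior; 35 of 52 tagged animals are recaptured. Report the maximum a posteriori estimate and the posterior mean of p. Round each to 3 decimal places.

MAP: 0.619. Posterior mean: 0.615.

Posterior: Beta(5+35, 8+17) = Beta(40, 25).
Mode = (40−1)/(40+25−2) = 39/63 = 0.619.
Mean = 40/(40+25) = 40/65 = 0.615.
The mean is pulled below the mode by the posterior's left skew.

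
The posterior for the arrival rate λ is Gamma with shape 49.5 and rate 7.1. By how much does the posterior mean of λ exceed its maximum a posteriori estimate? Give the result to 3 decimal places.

Mode = (α−1)/β = 48.5/7.1 = 6.831.
Mean = α/β = 49.5/7.1 = 6.972.
Difference = 6.972 − 6.831 = 0.141.

0.141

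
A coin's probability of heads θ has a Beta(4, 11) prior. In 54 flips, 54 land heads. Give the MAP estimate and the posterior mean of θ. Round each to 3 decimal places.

MAP = 0.851, posterior mean = 0.841

Posterior: Beta(4+54, 11+0) = Beta(58, 11).
Mode = (58−1)/(58+11−2) = 57/67 = 0.851.
Mean = 58/(58+11) = 58/69 = 0.841.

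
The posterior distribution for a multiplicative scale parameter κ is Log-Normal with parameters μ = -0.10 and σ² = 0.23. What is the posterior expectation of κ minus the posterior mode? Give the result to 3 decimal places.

Mode = exp(μ − σ²) = exp(-0.33) = 0.719.
Mean = exp(μ + σ²/2) = exp(0.015) = 1.015.
Difference = 1.015 − 0.719 = 0.296.
The posterior is right-skewed, so the mean exceeds the mode.

0.296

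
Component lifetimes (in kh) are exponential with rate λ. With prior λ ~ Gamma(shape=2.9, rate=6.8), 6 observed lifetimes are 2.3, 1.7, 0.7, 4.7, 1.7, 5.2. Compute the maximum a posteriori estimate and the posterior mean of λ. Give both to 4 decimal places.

λ_MAP = 0.3420, E[λ|data] = 0.3853

Σ times = 16.3. Posterior: Gamma(shape = 2.9+6 = 8.9, rate = 6.8+16.3 = 23.1).
Mode = (α−1)/β = 7.9/23.1 = 0.3420.
Mean = α/β = 8.9/23.1 = 0.3853.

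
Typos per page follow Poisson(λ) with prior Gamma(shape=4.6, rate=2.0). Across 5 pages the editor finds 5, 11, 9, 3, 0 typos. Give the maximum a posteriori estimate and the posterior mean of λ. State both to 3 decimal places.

λ_MAP = 4.514, E[λ|data] = 4.657

Σ counts = 28. Posterior: Gamma(shape = 4.6+28 = 32.6, rate = 2.0+5 = 7.0).
Mode = (α−1)/β = 31.6/7.0 = 4.514.
Mean = α/β = 32.6/7.0 = 4.657.
The mean is pulled above the mode by the posterior's right skew.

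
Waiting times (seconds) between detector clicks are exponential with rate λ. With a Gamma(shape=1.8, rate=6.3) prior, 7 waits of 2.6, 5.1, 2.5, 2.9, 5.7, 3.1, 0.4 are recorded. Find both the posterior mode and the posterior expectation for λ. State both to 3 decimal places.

MAP: 0.273. Posterior mean: 0.308.

Σ times = 22.3. Posterior: Gamma(shape = 1.8+7 = 8.8, rate = 6.3+22.3 = 28.6).
Mode = (α−1)/β = 7.8/28.6 = 0.273.
Mean = α/β = 8.8/28.6 = 0.308.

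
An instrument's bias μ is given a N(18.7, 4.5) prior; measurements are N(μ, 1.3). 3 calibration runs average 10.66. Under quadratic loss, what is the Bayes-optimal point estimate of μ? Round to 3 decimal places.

11.366

Posterior for μ is Normal. Precision-weighted mean: (1/4.5·18.7 + 3/1.3·10.66) / (1/4.5 + 3/1.3) = 11.366.
A Normal posterior is symmetric, so mode = mean.
Quadratic loss ⇒ the optimal estimator is the posterior mean.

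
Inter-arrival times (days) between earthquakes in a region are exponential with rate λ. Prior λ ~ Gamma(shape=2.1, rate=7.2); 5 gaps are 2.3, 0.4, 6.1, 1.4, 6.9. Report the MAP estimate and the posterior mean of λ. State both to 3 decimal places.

Σ times = 17.1. Posterior: Gamma(shape = 2.1+5 = 7.1, rate = 7.2+17.1 = 24.3).
Mode = (α−1)/β = 6.1/24.3 = 0.251.
Mean = α/β = 7.1/24.3 = 0.292.

MAP: 0.251. Posterior mean: 0.292.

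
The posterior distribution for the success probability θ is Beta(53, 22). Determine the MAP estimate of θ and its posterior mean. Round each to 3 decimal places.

MAP = 0.712; posterior mean = 0.707

Mode = (53−1)/(53+22−2) = 52/73 = 0.712.
Mean = 53/(53+22) = 53/75 = 0.707.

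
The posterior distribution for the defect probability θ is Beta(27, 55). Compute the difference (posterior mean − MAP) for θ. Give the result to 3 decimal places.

Mode = (27−1)/(27+55−2) = 26/80 = 0.325.
Mean = 27/(27+55) = 27/82 = 0.329.
Difference = 0.329 − 0.325 = 0.004.
The mean is pulled above the mode by the posterior's right skew.

0.004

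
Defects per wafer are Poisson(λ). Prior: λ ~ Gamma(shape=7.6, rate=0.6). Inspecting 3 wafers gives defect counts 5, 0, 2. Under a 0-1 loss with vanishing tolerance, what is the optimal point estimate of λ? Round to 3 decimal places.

3.778

Σ counts = 7. Posterior: Gamma(shape = 7.6+7 = 14.6, rate = 0.6+3 = 3.6).
Mode = (α−1)/β = 13.6/3.6 = 3.778.
Mean = α/β = 14.6/3.6 = 4.056.
This is the posterior mode — the MAP estimate.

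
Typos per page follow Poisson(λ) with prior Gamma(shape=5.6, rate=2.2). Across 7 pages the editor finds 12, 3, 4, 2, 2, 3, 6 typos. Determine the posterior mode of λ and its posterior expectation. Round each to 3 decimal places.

posterior mode = 3.978, posterior expectation = 4.087

Σ counts = 32. Posterior: Gamma(shape = 5.6+32 = 37.6, rate = 2.2+7 = 9.2).
Mode = (α−1)/β = 36.6/9.2 = 3.978.
Mean = α/β = 37.6/9.2 = 4.087.
The mean is pulled above the mode by the posterior's right skew.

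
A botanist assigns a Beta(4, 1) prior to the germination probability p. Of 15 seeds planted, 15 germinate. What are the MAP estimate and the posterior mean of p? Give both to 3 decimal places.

Posterior: Beta(4+15, 1+0) = Beta(19, 1).
Since β = 1 ≤ 1 and α > 1, the Beta density is monotone increasing on [0,1]; the mode is at 1.
Mean = 19/(19+1) = 0.950.
The mean is pulled below the mode by the posterior's left skew.

p_MAP = 1.000, E[p|data] = 0.950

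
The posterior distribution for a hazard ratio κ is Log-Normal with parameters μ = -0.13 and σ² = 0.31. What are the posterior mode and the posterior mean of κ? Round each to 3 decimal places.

Mode = exp(μ − σ²) = exp(-0.44) = 0.644.
Mean = exp(μ + σ²/2) = exp(0.025) = 1.025.

MAP = 0.644, posterior mean = 1.025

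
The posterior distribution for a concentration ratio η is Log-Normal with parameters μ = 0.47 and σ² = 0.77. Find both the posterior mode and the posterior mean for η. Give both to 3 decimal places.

Mode = exp(μ − σ²) = exp(-0.30) = 0.741.
Mean = exp(μ + σ²/2) = exp(0.855) = 2.351.

MAP: 0.741. Posterior mean: 2.351.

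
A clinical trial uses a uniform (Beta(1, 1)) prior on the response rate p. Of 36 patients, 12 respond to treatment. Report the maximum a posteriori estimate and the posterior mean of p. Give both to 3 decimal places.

Posterior: Beta(1+12, 1+24) = Beta(13, 25).
Mode = (13−1)/(13+25−2) = 12/36 = 0.333.
With a flat prior the MAP equals the MLE, 12/36.
Mean = 13/(13+25) = 13/38 = 0.342.

p_MAP = 0.333, E[p|data] = 0.342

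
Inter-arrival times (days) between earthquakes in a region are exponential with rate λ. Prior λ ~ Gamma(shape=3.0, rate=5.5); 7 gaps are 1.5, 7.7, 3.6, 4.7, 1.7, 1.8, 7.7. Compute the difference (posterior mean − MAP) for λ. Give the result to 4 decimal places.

Σ times = 28.7. Posterior: Gamma(shape = 3.0+7 = 10.0, rate = 5.5+28.7 = 34.2).
Mode = (α−1)/β = 9.0/34.2 = 0.2632.
Mean = α/β = 10.0/34.2 = 0.2924.
Difference = 0.2924 − 0.2632 = 0.0292.

0.0292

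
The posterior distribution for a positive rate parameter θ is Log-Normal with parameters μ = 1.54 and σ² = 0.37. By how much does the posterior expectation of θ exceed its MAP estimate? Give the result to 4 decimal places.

Mode = exp(μ − σ²) = exp(1.17) = 3.2220.
Mean = exp(μ + σ²/2) = exp(1.725) = 5.6125.
Difference = 5.6125 − 3.2220 = 2.3905.
The posterior is right-skewed, so the mean exceeds the mode.

2.3905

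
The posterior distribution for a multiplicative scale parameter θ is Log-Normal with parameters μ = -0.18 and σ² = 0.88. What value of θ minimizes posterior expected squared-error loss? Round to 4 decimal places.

1.2969

Mode = exp(μ − σ²) = exp(-1.06) = 0.3465.
Mean = exp(μ + σ²/2) = exp(0.260) = 1.2969.
Squared-error loss ⇒ the optimal estimator is the posterior mean.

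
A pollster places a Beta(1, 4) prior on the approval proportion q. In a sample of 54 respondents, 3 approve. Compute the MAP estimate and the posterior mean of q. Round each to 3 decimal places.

Posterior: Beta(1+3, 4+51) = Beta(4, 55).
Mode = (4−1)/(4+55−2) = 3/57 = 0.053.
Mean = 4/(4+55) = 4/59 = 0.068.
The posterior is right-skewed, so the mean exceeds the mode.

MAP = 0.053, posterior mean = 0.068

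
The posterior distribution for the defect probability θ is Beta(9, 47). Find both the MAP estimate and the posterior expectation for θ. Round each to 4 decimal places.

Mode = (9−1)/(9+47−2) = 8/54 = 0.1481.
Mean = 9/(9+47) = 9/56 = 0.1607.

MAP: 0.1481. Posterior mean: 0.1607.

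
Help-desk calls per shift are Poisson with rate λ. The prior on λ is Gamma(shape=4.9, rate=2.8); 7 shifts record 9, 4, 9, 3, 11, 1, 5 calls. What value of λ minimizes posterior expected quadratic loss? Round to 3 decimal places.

4.786

Σ counts = 42. Posterior: Gamma(shape = 4.9+42 = 46.9, rate = 2.8+7 = 9.8).
Mode = (α−1)/β = 45.9/9.8 = 4.684.
Mean = α/β = 46.9/9.8 = 4.786.
Quadratic loss ⇒ the optimal estimator is the posterior mean.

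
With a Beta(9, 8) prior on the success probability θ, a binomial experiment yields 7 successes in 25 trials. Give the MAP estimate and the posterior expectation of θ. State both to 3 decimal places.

MAP: 0.375. Posterior mean: 0.381.

Posterior: Beta(9+7, 8+18) = Beta(16, 26).
Mode = (16−1)/(16+26−2) = 15/40 = 0.375.
Mean = 16/(16+26) = 16/42 = 0.381.
The mean is pulled above the mode by the posterior's right skew.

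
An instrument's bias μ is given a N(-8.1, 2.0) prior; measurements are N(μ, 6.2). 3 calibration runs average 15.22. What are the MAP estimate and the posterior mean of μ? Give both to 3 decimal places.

Posterior for μ is Normal. Precision-weighted mean: (1/2.0·-8.1 + 3/6.2·15.22) / (1/2.0 + 3/6.2) = 3.369.
A Normal posterior is symmetric, so mode = mean.

MAP estimate = 3.369, posterior mean = 3.369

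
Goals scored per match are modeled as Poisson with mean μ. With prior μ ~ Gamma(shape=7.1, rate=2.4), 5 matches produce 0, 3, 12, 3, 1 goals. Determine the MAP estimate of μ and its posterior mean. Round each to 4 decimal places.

Σ counts = 19. Posterior: Gamma(shape = 7.1+19 = 26.1, rate = 2.4+5 = 7.4).
Mode = (α−1)/β = 25.1/7.4 = 3.3919.
Mean = α/β = 26.1/7.4 = 3.5270.
The posterior is right-skewed, so the mean exceeds the mode.

MAP: 3.3919. Posterior mean: 3.5270.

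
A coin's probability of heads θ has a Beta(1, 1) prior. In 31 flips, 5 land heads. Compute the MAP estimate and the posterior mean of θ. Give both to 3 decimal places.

MAP estimate = 0.161, posterior mean = 0.182

Posterior: Beta(1+5, 1+26) = Beta(6, 27).
Mode = (6−1)/(6+27−2) = 5/31 = 0.161.
With a flat prior the MAP equals the MLE, 5/31.
Mean = 6/(6+27) = 6/33 = 0.182.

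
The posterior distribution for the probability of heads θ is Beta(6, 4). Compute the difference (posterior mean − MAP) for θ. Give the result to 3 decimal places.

-0.025

Mode = (6−1)/(6+4−2) = 5/8 = 0.625.
Mean = 6/(6+4) = 6/10 = 0.600.
Difference = 0.600 − 0.625 = -0.025.
The posterior is left-skewed, so the mode exceeds the mean.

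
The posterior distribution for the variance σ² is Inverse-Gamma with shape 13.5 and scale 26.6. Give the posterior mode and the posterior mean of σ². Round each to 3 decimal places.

MAP = 1.834; posterior mean = 2.128

Mode = β/(α+1) = 26.6/14.5 = 1.834.
Mean = β/(α−1) = 26.6/12.5 = 2.128.
The mean is pulled above the mode by the posterior's right skew.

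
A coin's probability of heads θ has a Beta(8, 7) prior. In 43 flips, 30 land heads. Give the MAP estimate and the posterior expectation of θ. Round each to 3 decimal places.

MAP estimate = 0.661, posterior expectation = 0.655

Posterior: Beta(8+30, 7+13) = Beta(38, 20).
Mode = (38−1)/(38+20−2) = 37/56 = 0.661.
Mean = 38/(38+20) = 38/58 = 0.655.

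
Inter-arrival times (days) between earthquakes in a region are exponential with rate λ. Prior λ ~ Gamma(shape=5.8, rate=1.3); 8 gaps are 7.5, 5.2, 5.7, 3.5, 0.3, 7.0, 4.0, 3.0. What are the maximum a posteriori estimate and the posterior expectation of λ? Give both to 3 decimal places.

MAP = 0.341, posterior mean = 0.368

Σ times = 36.2. Posterior: Gamma(shape = 5.8+8 = 13.8, rate = 1.3+36.2 = 37.5).
Mode = (α−1)/β = 12.8/37.5 = 0.341.
Mean = α/β = 13.8/37.5 = 0.368.
The mean is pulled above the mode by the posterior's right skew.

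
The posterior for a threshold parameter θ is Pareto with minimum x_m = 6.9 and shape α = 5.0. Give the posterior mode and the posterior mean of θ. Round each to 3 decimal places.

The Pareto density is strictly decreasing on [x_m, ∞), so the mode is x_m = 6.900.
Mean = α·x_m/(α−1) = 5.0·6.9/4.0 = 8.625.

posterior mode = 6.900, posterior mean = 8.625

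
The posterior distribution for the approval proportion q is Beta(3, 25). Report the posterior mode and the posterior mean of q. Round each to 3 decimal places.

Mode = (3−1)/(3+25−2) = 2/26 = 0.077.
Mean = 3/(3+25) = 3/28 = 0.107.
Right-skewed posterior ⇒ mode < mean.

MAP = 0.077; posterior mean = 0.107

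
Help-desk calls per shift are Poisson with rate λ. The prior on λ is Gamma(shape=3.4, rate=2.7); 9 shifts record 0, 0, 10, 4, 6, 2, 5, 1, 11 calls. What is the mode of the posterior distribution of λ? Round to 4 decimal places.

Σ counts = 39. Posterior: Gamma(shape = 3.4+39 = 42.4, rate = 2.7+9 = 11.7).
Mode = (α−1)/β = 41.4/11.7 = 3.5385.
Mean = α/β = 42.4/11.7 = 3.6239.
This is the posterior mode — the MAP estimate.

3.5385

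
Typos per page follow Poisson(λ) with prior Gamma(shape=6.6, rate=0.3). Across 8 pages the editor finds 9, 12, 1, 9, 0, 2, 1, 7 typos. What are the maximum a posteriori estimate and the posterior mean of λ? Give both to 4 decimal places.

Σ counts = 41. Posterior: Gamma(shape = 6.6+41 = 47.6, rate = 0.3+8 = 8.3).
Mode = (α−1)/β = 46.6/8.3 = 5.6145.
Mean = α/β = 47.6/8.3 = 5.7349.
The posterior is right-skewed, so the mean exceeds the mode.

MAP: 5.6145. Posterior mean: 5.7349.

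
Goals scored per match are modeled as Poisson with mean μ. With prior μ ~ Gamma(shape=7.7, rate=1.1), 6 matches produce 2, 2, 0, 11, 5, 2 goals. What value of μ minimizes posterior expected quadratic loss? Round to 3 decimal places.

Σ counts = 22. Posterior: Gamma(shape = 7.7+22 = 29.7, rate = 1.1+6 = 7.1).
Mode = (α−1)/β = 28.7/7.1 = 4.042.
Mean = α/β = 29.7/7.1 = 4.183.
Quadratic loss ⇒ the optimal estimator is the posterior mean.

4.183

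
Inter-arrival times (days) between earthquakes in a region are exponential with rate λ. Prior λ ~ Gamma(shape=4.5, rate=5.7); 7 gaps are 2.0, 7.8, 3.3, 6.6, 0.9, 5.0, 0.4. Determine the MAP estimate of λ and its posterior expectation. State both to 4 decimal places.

Σ times = 26.0. Posterior: Gamma(shape = 4.5+7 = 11.5, rate = 5.7+26.0 = 31.7).
Mode = (α−1)/β = 10.5/31.7 = 0.3312.
Mean = α/β = 11.5/31.7 = 0.3628.

MAP = 0.3312, posterior mean = 0.3628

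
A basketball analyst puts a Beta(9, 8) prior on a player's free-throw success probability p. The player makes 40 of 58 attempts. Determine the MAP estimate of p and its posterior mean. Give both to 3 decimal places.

Posterior: Beta(9+40, 8+18) = Beta(49, 26).
Mode = (49−1)/(49+26−2) = 48/73 = 0.658.
Mean = 49/(49+26) = 49/75 = 0.653.

MAP = 0.658, posterior mean = 0.653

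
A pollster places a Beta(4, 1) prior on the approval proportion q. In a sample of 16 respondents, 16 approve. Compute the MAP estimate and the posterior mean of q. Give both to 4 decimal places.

MAP = 1.0000, posterior mean = 0.9524

Posterior: Beta(4+16, 1+0) = Beta(20, 1).
Since β = 1 ≤ 1 and α > 1, the Beta density is monotone increasing on [0,1]; the mode is at 1.
Mean = 20/(20+1) = 0.9524.
The mean is pulled below the mode by the posterior's left skew.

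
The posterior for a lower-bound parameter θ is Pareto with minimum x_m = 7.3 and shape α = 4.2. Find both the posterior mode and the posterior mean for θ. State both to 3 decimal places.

The Pareto density is strictly decreasing on [x_m, ∞), so the mode is x_m = 7.300.
Mean = α·x_m/(α−1) = 4.2·7.3/3.2 = 9.581.

MAP = 7.300, posterior mean = 9.581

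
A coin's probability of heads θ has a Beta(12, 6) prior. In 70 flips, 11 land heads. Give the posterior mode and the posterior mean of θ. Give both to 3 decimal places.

Posterior: Beta(12+11, 6+59) = Beta(23, 65).
Mode = (23−1)/(23+65−2) = 22/86 = 0.256.
Mean = 23/(23+65) = 23/88 = 0.261.

MAP: 0.256. Posterior mean: 0.261.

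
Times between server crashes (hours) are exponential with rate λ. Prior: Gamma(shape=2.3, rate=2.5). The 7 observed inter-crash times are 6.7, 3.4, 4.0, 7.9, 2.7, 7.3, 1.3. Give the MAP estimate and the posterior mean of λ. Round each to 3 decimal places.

MAP: 0.232. Posterior mean: 0.260.

Σ times = 33.3. Posterior: Gamma(shape = 2.3+7 = 9.3, rate = 2.5+33.3 = 35.8).
Mode = (α−1)/β = 8.3/35.8 = 0.232.
Mean = α/β = 9.3/35.8 = 0.260.
Right-skewed posterior ⇒ mode < mean.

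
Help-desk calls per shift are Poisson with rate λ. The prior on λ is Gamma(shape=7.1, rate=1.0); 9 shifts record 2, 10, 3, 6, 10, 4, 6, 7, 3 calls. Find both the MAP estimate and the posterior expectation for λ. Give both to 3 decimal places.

MAP = 5.710, posterior mean = 5.810

Σ counts = 51. Posterior: Gamma(shape = 7.1+51 = 58.1, rate = 1.0+9 = 10.0).
Mode = (α−1)/β = 57.1/10.0 = 5.710.
Mean = α/β = 58.1/10.0 = 5.810.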